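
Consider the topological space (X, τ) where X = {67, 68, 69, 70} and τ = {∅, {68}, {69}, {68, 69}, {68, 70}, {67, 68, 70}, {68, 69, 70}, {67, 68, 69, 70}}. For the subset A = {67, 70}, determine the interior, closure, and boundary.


int(A) = ∅, cl(A) = {67, 70}, ∂A = {67, 70}.

Closed sets in (X, τ) are complements of opens:
  closed(X, τ) = {∅, {67}, {69}, {67, 69}, {67, 70}, {67, 68, 70}, {67, 69, 70}, {67, 68, 69, 70}}.
int(A) = ⋃ {U ∈ τ : U ⊆ A}. Opens contained in A: ∅.
Taking the union of these: int(A) = ∅.
cl(A) = ⋂ {C closed : A ⊆ C}. Closed sets containing A: {67, 70}, {67, 68, 70}, {67, 69, 70}, {67, 68, 69, 70}.
Intersecting these: cl(A) = {67, 70}.
∂A = cl(A) ∖ int(A) = {67, 70} ∖ ∅ = {67, 70}.


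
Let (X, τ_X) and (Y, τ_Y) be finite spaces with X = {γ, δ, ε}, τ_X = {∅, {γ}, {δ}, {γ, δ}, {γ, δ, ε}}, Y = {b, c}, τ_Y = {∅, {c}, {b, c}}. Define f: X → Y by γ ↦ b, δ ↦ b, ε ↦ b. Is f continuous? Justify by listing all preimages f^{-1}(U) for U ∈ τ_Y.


f IS continuous.

Compute f^{-1}(U) for each U ∈ τ_Y:
  U = ∅: f^{-1}(U) = ∅ ∈ τ_X ✓.
  U = {c}: f^{-1}(U) = ∅ ∈ τ_X ✓.
  U = {b, c}: f^{-1}(U) = {γ, δ, ε} ∈ τ_X ✓.
Every preimage lies in τ_X, so f IS continuous.


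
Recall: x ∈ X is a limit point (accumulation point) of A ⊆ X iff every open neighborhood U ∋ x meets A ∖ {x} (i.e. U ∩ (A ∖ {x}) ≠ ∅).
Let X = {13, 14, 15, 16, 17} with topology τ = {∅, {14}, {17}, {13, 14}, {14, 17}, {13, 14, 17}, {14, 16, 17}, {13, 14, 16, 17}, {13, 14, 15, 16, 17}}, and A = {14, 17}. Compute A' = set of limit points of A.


A' = {13, 15, 16}

For each x ∈ X, list the open sets U ∈ τ with x ∈ U, then check whether U ∩ (A ∖ {x}) ≠ ∅ for every such U.
  x = 13: opens ∋ x are {13, 14}, {13, 14, 17}, {13, 14, 16, 17}, {13, 14, 15, 16, 17}; each meets A ∖ {13}, so x IS a limit point.
  x = 14: open {14} ∋ x has {14} ∩ (A ∖ {14}) = ∅, so x is NOT a limit point.
  x = 15: opens ∋ x are {13, 14, 15, 16, 17}; each meets A ∖ {15}, so x IS a limit point.
  x = 16: opens ∋ x are {14, 16, 17}, {13, 14, 16, 17}, {13, 14, 15, 16, 17}; each meets A ∖ {16}, so x IS a limit point.
  x = 17: open {17} ∋ x has {17} ∩ (A ∖ {17}) = ∅, so x is NOT a limit point.
Collecting: A' = {13, 15, 16}.


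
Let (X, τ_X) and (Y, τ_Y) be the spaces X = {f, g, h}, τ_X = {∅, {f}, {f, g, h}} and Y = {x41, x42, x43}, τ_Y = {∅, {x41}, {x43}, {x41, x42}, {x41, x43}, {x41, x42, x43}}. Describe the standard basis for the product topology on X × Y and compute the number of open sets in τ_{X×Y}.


Basis B = {∅ × ∅, {f} × {x41}, {f} × {x43}, {f} × {x41, x42}, {f} × {x41, x43}, {f} × {x41, x42, x43}, {f, g, h} × {x41}, {f, g, h} × {x43}, {f, g, h} × {x41, x42}, {f, g, h} × {x41, x43}, {f, g, h} × {x41, x42, x43}}; |τ_{X×Y}| = 18.

Enumerate products U × V with U ∈ τ_X, V ∈ τ_Y (deduplicated):
  ∅ × ∅ = {} (∅)
  {f} × {x41} = {(f,x41)}
  {f} × {x43} = {(f,x43)}
  {f} × {x41, x42} = {(f,x41), (f,x42)}
  {f} × {x41, x43} = {(f,x41), (f,x43)}
  {f} × {x41, x42, x43} = {(f,x41), (f,x42), (f,x43)}
  {f, g, h} × {x41} = {(f,x41), (g,x41), (h,x41)}
  {f, g, h} × {x43} = {(f,x43), (g,x43), (h,x43)}
  {f, g, h} × {x41, x42} = {(f,x41), (f,x42), (g,x41), (g,x42), (h,x41), (h,x42)}
  {f, g, h} × {x41, x43} = {(f,x41), (f,x43), (g,x41), (g,x43), (h,x41), (h,x43)}
  {f, g, h} × {x41, x42, x43} = {(f,x41), (f,x42), (f,x43), (g,x41), (g,x42), (g,x43), (h,x41), (h,x42), (h,x43)}
These 11 distinct sets form the basis B.
Close under arbitrary unions to get τ_{X×Y}; counting gives |τ_{X×Y}| = 18.


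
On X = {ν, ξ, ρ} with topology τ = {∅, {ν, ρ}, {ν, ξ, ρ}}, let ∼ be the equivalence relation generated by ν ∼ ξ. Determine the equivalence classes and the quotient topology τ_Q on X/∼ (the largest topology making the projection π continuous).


X/∼ = {[ν=ξ], [ρ]}; |τ_Q| = 2.

Equivalence classes: [ν=ξ], [ρ].
Quotient map π: X → X/∼ sends ν ↦ [ν=ξ], ξ ↦ [ν=ξ], ρ ↦ [ρ].
For each subset V ⊆ X/∼, compute π^{-1}(V) ⊆ X and check whether π^{-1}(V) ∈ τ. V is open in τ_Q iff π^{-1}(V) ∈ τ.
  V = {}: π^{-1}(V) = ∅ ∈ τ ✓.
  V = {[ν=ξ]}: π^{-1}(V) = {ν, ξ} ∉ τ ✗.
  V = {[ρ]}: π^{-1}(V) = {ρ} ∉ τ ✗.
  V = {[ν=ξ], [ρ]}: π^{-1}(V) = {ν, ξ, ρ} ∈ τ ✓.
Open sets in the quotient: τ_Q = {{}, {[ν=ξ], [ρ]}} (2 elements).


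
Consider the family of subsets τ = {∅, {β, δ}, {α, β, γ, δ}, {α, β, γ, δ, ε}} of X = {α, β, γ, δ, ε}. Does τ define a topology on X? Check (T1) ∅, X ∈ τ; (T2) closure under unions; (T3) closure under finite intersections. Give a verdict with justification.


τ IS a topology on X.

Axiom (T1): ∅ ∈ τ? Yes; X ∈ τ? Yes.
Axiom (T2/T3): check pairwise unions and intersections of members of τ.
All pairwise intersections and unions checked — each lies in τ. Therefore τ satisfies (T1), (T2), (T3): it IS a topology on X.


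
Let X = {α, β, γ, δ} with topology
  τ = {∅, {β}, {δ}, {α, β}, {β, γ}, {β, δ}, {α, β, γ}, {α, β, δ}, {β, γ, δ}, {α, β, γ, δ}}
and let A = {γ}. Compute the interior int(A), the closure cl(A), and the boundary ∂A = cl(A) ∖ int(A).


int(A) = ∅, cl(A) = {γ}, ∂A = {γ}.

Closed sets in (X, τ) are complements of opens:
  closed(X, τ) = {∅, {α}, {γ}, {δ}, {α, γ}, {α, δ}, {γ, δ}, {α, β, γ}, {α, γ, δ}, {α, β, γ, δ}}.
int(A) = ⋃ {U ∈ τ : U ⊆ A}. Opens contained in A: ∅.
Taking the union of these: int(A) = ∅.
cl(A) = ⋂ {C closed : A ⊆ C}. Closed sets containing A: {γ}, {α, γ}, {γ, δ}, {α, β, γ}, {α, γ, δ}, {α, β, γ, δ}.
Intersecting these: cl(A) = {γ}.
∂A = cl(A) ∖ int(A) = {γ} ∖ ∅ = {γ}.


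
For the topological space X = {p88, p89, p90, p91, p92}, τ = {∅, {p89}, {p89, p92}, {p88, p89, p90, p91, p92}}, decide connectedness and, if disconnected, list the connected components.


(X, τ) is connected.

Find clopen sets (U ∈ τ with X ∖ U ∈ τ):
  U = ∅, X ∖ U = {p88, p89, p90, p91, p92} — both open, so U is clopen.
  U = {p88, p89, p90, p91, p92}, X ∖ U = ∅ — both open, so U is clopen.
Only trivial clopens (∅ and X) exist, so (X, τ) is connected.
Compute connected components by grouping points that agree on all clopens:
  component: {p88, p89, p90, p91, p92}


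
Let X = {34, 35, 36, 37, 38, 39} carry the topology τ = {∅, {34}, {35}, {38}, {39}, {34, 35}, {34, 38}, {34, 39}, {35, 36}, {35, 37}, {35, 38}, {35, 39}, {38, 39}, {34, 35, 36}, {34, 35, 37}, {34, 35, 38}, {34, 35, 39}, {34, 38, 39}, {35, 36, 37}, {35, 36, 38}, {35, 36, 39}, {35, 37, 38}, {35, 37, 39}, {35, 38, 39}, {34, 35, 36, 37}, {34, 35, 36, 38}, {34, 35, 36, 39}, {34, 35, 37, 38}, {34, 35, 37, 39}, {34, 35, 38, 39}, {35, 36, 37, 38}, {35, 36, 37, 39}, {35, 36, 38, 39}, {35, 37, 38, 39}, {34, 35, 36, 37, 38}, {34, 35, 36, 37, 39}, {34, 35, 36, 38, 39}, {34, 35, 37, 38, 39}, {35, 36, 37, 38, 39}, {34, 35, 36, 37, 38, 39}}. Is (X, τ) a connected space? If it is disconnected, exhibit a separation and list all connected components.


(X, τ) is disconnected; components = [{34}, {38}, {39}, {35, 36, 37}].

Find clopen sets (U ∈ τ with X ∖ U ∈ τ):
  U = ∅, X ∖ U = {34, 35, 36, 37, 38, 39} — both open, so U is clopen.
  U = {34}, X ∖ U = {35, 36, 37, 38, 39} — both open, so U is clopen.
  U = {38}, X ∖ U = {34, 35, 36, 37, 39} — both open, so U is clopen.
  U = {39}, X ∖ U = {34, 35, 36, 37, 38} — both open, so U is clopen.
  U = {34, 38}, X ∖ U = {35, 36, 37, 39} — both open, so U is clopen.
  U = {34, 39}, X ∖ U = {35, 36, 37, 38} — both open, so U is clopen.
  U = {38, 39}, X ∖ U = {34, 35, 36, 37} — both open, so U is clopen.
  U = {34, 38, 39}, X ∖ U = {35, 36, 37} — both open, so U is clopen.
  U = {35, 36, 37}, X ∖ U = {34, 38, 39} — both open, so U is clopen.
  U = {34, 35, 36, 37}, X ∖ U = {38, 39} — both open, so U is clopen.
  U = {35, 36, 37, 38}, X ∖ U = {34, 39} — both open, so U is clopen.
  U = {35, 36, 37, 39}, X ∖ U = {34, 38} — both open, so U is clopen.
  U = {34, 35, 36, 37, 38}, X ∖ U = {39} — both open, so U is clopen.
  U = {34, 35, 36, 37, 39}, X ∖ U = {38} — both open, so U is clopen.
  U = {35, 36, 37, 38, 39}, X ∖ U = {34} — both open, so U is clopen.
  U = {34, 35, 36, 37, 38, 39}, X ∖ U = ∅ — both open, so U is clopen.
Nontrivial clopen(s) exist: e.g. {35, 36, 37}. So (X, τ) is disconnected.
Compute connected components by grouping points that agree on all clopens:
  component: {34}
  component: {38}
  component: {39}
  component: {35, 36, 37}


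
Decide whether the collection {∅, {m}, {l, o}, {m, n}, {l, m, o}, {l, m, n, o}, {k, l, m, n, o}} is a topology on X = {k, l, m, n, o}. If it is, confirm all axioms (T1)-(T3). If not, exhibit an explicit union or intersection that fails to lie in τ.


τ IS a topology on X.

Axiom (T1): ∅ ∈ τ? Yes; X ∈ τ? Yes.
Axiom (T2/T3): check pairwise unions and intersections of members of τ.
All pairwise intersections and unions checked — each lies in τ. Therefore τ satisfies (T1), (T2), (T3): it IS a topology on X.


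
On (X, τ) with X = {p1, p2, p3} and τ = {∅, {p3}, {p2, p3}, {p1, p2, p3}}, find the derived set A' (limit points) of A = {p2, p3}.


A' = {p1, p2}

For each x ∈ X, list the open sets U ∈ τ with x ∈ U, then check whether U ∩ (A ∖ {x}) ≠ ∅ for every such U.
  x = p1: opens ∋ x are {p1, p2, p3}; each meets A ∖ {p1}, so x IS a limit point.
  x = p2: opens ∋ x are {p2, p3}, {p1, p2, p3}; each meets A ∖ {p2}, so x IS a limit point.
  x = p3: open {p3} ∋ x has {p3} ∩ (A ∖ {p3}) = ∅, so x is NOT a limit point.
Collecting: A' = {p1, p2}.


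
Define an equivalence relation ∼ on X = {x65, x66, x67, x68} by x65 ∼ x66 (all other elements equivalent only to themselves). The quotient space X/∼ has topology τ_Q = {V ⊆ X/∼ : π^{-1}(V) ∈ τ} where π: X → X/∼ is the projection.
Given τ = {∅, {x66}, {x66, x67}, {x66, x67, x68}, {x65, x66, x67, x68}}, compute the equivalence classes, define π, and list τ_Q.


X/∼ = {[x65=x66], [x67], [x68]}; |τ_Q| = 2.

Equivalence classes: [x65=x66], [x67], [x68].
Quotient map π: X → X/∼ sends x65 ↦ [x65=x66], x66 ↦ [x65=x66], x67 ↦ [x67], x68 ↦ [x68].
For each subset V ⊆ X/∼, compute π^{-1}(V) ⊆ X and check whether π^{-1}(V) ∈ τ. V is open in τ_Q iff π^{-1}(V) ∈ τ.
  V = {}: π^{-1}(V) = ∅ ∈ τ ✓.
  V = {[x65=x66]}: π^{-1}(V) = {x65, x66} ∉ τ ✗.
  V = {[x67]}: π^{-1}(V) = {x67} ∉ τ ✗.
  V = {[x65=x66], [x67]}: π^{-1}(V) = {x65, x66, x67} ∉ τ ✗.
  V = {[x68]}: π^{-1}(V) = {x68} ∉ τ ✗.
  V = {[x65=x66], [x68]}: π^{-1}(V) = {x65, x66, x68} ∉ τ ✗.
  V = {[x67], [x68]}: π^{-1}(V) = {x67, x68} ∉ τ ✗.
  V = {[x65=x66], [x67], [x68]}: π^{-1}(V) = {x65, x66, x67, x68} ∈ τ ✓.
Open sets in the quotient: τ_Q = {{}, {[x65=x66], [x67], [x68]}} (2 elements).


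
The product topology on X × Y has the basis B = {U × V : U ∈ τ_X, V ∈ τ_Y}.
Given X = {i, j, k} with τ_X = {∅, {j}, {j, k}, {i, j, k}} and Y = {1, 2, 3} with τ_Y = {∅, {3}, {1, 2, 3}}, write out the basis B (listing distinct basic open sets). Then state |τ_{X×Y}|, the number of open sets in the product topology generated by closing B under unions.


Basis B = {∅ × ∅, {j} × {3}, {j, k} × {3}, {i, j, k} × {3}, {j} × {1, 2, 3}, {j, k} × {1, 2, 3}, {i, j, k} × {1, 2, 3}}; |τ_{X×Y}| = 10.

Enumerate products U × V with U ∈ τ_X, V ∈ τ_Y (deduplicated):
  ∅ × ∅ = {} (∅)
  {j} × {3} = {(j,3)}
  {j, k} × {3} = {(j,3), (k,3)}
  {i, j, k} × {3} = {(i,3), (j,3), (k,3)}
  {j} × {1, 2, 3} = {(j,1), (j,2), (j,3)}
  {j, k} × {1, 2, 3} = {(j,1), (j,2), (j,3), (k,1), (k,2), (k,3)}
  {i, j, k} × {1, 2, 3} = {(i,1), (i,2), (i,3), (j,1), (j,2), (j,3), (k,1), (k,2), (k,3)}
These 7 distinct sets form the basis B.
Close under arbitrary unions to get τ_{X×Y}; counting gives |τ_{X×Y}| = 10.


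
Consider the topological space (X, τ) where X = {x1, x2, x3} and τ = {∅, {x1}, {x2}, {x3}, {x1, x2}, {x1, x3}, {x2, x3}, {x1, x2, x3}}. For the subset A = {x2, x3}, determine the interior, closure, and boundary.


int(A) = {x2, x3}, cl(A) = {x2, x3}, ∂A = ∅.

Closed sets in (X, τ) are complements of opens:
  closed(X, τ) = {∅, {x1}, {x2}, {x3}, {x1, x2}, {x1, x3}, {x2, x3}, {x1, x2, x3}}.
int(A) = ⋃ {U ∈ τ : U ⊆ A}. Opens contained in A: ∅, {x2}, {x3}, {x2, x3}.
Taking the union of these: int(A) = {x2, x3}.
cl(A) = ⋂ {C closed : A ⊆ C}. Closed sets containing A: {x2, x3}, {x1, x2, x3}.
Intersecting these: cl(A) = {x2, x3}.
∂A = cl(A) ∖ int(A) = {x2, x3} ∖ {x2, x3} = ∅.


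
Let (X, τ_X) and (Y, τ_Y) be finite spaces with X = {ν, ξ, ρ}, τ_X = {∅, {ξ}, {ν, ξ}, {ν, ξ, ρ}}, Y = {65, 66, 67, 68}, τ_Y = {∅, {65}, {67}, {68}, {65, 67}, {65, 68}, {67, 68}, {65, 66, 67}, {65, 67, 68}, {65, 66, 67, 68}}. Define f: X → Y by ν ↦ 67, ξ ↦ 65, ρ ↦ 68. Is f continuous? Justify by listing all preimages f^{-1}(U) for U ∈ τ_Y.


f is NOT continuous.

Compute f^{-1}(U) for each U ∈ τ_Y:
  U = ∅: f^{-1}(U) = ∅ ∈ τ_X ✓.
  U = {65}: f^{-1}(U) = {ξ} ∈ τ_X ✓.
  U = {67}: f^{-1}(U) = {ν} ∉ τ_X ✗.
  U = {68}: f^{-1}(U) = {ρ} ∉ τ_X ✗.
  U = {65, 67}: f^{-1}(U) = {ν, ξ} ∈ τ_X ✓.
  U = {65, 68}: f^{-1}(U) = {ξ, ρ} ∉ τ_X ✗.
  U = {67, 68}: f^{-1}(U) = {ν, ρ} ∉ τ_X ✗.
  U = {65, 66, 67}: f^{-1}(U) = {ν, ξ} ∈ τ_X ✓.
  U = {65, 67, 68}: f^{-1}(U) = {ν, ξ, ρ} ∈ τ_X ✓.
  U = {65, 66, 67, 68}: f^{-1}(U) = {ν, ξ, ρ} ∈ τ_X ✓.
Found U = {67} with f^{-1}(U) = {ν} not in τ_X. Therefore f is NOT continuous.


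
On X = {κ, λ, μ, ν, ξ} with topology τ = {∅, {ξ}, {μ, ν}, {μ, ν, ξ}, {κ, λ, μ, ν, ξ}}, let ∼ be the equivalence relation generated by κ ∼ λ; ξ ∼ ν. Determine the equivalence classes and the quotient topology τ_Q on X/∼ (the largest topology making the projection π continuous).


X/∼ = {[κ=λ], [μ], [ν=ξ]}; |τ_Q| = 3.

Equivalence classes: [κ=λ], [μ], [ν=ξ].
Quotient map π: X → X/∼ sends κ ↦ [κ=λ], λ ↦ [κ=λ], μ ↦ [μ], ν ↦ [ν=ξ], ξ ↦ [ν=ξ].
For each subset V ⊆ X/∼, compute π^{-1}(V) ⊆ X and check whether π^{-1}(V) ∈ τ. V is open in τ_Q iff π^{-1}(V) ∈ τ.
  V = {}: π^{-1}(V) = ∅ ∈ τ ✓.
  V = {[κ=λ]}: π^{-1}(V) = {κ, λ} ∉ τ ✗.
  V = {[μ]}: π^{-1}(V) = {μ} ∉ τ ✗.
  V = {[κ=λ], [μ]}: π^{-1}(V) = {κ, λ, μ} ∉ τ ✗.
  V = {[ν=ξ]}: π^{-1}(V) = {ν, ξ} ∉ τ ✗.
  V = {[κ=λ], [ν=ξ]}: π^{-1}(V) = {κ, λ, ν, ξ} ∉ τ ✗.
  V = {[μ], [ν=ξ]}: π^{-1}(V) = {μ, ν, ξ} ∈ τ ✓.
  V = {[κ=λ], [μ], [ν=ξ]}: π^{-1}(V) = {κ, λ, μ, ν, ξ} ∈ τ ✓.
Open sets in the quotient: τ_Q = {{}, {[μ], [ν=ξ]}, {[κ=λ], [μ], [ν=ξ]}} (3 elements).


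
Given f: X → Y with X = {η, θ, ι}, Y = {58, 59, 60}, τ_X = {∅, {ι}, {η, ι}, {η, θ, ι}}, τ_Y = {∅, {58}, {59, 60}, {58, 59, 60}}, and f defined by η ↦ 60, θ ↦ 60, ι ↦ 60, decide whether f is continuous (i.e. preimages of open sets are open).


f IS continuous.

Compute f^{-1}(U) for each U ∈ τ_Y:
  U = ∅: f^{-1}(U) = ∅ ∈ τ_X ✓.
  U = {58}: f^{-1}(U) = ∅ ∈ τ_X ✓.
  U = {59, 60}: f^{-1}(U) = {η, θ, ι} ∈ τ_X ✓.
  U = {58, 59, 60}: f^{-1}(U) = {η, θ, ι} ∈ τ_X ✓.
Every preimage lies in τ_X, so f IS continuous.


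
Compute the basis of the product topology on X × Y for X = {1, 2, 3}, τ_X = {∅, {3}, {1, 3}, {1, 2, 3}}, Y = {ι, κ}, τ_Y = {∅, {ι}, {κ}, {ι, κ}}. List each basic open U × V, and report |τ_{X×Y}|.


Basis B = {∅ × ∅, {3} × {ι}, {3} × {κ}, {1, 3} × {ι}, {1, 3} × {κ}, {3} × {ι, κ}, {1, 2, 3} × {ι}, {1, 2, 3} × {κ}, {1, 3} × {ι, κ}, {1, 2, 3} × {ι, κ}}; |τ_{X×Y}| = 16.

Enumerate products U × V with U ∈ τ_X, V ∈ τ_Y (deduplicated):
  ∅ × ∅ = {} (∅)
  {3} × {ι} = {(3,ι)}
  {3} × {κ} = {(3,κ)}
  {1, 3} × {ι} = {(1,ι), (3,ι)}
  {1, 3} × {κ} = {(1,κ), (3,κ)}
  {3} × {ι, κ} = {(3,ι), (3,κ)}
  {1, 2, 3} × {ι} = {(1,ι), (2,ι), (3,ι)}
  {1, 2, 3} × {κ} = {(1,κ), (2,κ), (3,κ)}
  {1, 3} × {ι, κ} = {(1,ι), (1,κ), (3,ι), (3,κ)}
  {1, 2, 3} × {ι, κ} = {(1,ι), (1,κ), (2,ι), (2,κ), (3,ι), (3,κ)}
These 10 distinct sets form the basis B.
Close under arbitrary unions to get τ_{X×Y}; counting gives |τ_{X×Y}| = 16.


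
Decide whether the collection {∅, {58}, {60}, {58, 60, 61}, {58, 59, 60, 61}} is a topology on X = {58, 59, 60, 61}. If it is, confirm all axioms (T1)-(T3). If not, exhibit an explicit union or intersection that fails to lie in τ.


τ is NOT a topology on X.

Axiom (T1): ∅ ∈ τ? Yes; X ∈ τ? Yes.
Axiom (T2/T3): check pairwise unions and intersections of members of τ.
Counterexample for (T2): {58} ∪ {60} = {58, 60} ∉ τ. Therefore τ is NOT a topology.


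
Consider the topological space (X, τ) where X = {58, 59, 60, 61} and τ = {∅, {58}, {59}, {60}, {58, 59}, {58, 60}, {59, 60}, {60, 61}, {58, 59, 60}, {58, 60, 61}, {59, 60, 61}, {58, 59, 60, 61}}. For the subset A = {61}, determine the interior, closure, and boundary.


int(A) = ∅, cl(A) = {61}, ∂A = {61}.

Closed sets in (X, τ) are complements of opens:
  closed(X, τ) = {∅, {58}, {59}, {61}, {58, 59}, {58, 61}, {59, 61}, {60, 61}, {58, 59, 61}, {58, 60, 61}, {59, 60, 61}, {58, 59, 60, 61}}.
int(A) = ⋃ {U ∈ τ : U ⊆ A}. Opens contained in A: ∅.
Taking the union of these: int(A) = ∅.
cl(A) = ⋂ {C closed : A ⊆ C}. Closed sets containing A: {61}, {58, 61}, {59, 61}, {60, 61}, {58, 59, 61}, {58, 60, 61}, {59, 60, 61}, {58, 59, 60, 61}.
Intersecting these: cl(A) = {61}.
∂A = cl(A) ∖ int(A) = {61} ∖ ∅ = {61}.


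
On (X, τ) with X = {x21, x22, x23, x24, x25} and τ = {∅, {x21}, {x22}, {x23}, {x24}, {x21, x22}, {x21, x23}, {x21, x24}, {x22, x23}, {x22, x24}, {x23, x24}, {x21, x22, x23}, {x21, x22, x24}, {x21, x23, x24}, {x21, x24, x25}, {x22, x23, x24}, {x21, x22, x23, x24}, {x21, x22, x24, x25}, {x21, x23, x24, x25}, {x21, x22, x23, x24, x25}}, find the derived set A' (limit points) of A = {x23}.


A' = ∅

For each x ∈ X, list the open sets U ∈ τ with x ∈ U, then check whether U ∩ (A ∖ {x}) ≠ ∅ for every such U.
  x = x21: open {x21} ∋ x has {x21} ∩ (A ∖ {x21}) = ∅, so x is NOT a limit point.
  x = x22: open {x22} ∋ x has {x22} ∩ (A ∖ {x22}) = ∅, so x is NOT a limit point.
  x = x23: open {x23} ∋ x has {x23} ∩ (A ∖ {x23}) = ∅, so x is NOT a limit point.
  x = x24: open {x24} ∋ x has {x24} ∩ (A ∖ {x24}) = ∅, so x is NOT a limit point.
  x = x25: open {x21, x24, x25} ∋ x has {x21, x24, x25} ∩ (A ∖ {x25}) = ∅, so x is NOT a limit point.
Collecting: A' = ∅.


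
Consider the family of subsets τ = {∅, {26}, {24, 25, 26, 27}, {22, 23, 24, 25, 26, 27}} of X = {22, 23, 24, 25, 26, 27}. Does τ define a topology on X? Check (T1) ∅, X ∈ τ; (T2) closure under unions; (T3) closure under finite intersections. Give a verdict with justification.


τ IS a topology on X.

Axiom (T1): ∅ ∈ τ? Yes; X ∈ τ? Yes.
Axiom (T2/T3): check pairwise unions and intersections of members of τ.
All pairwise intersections and unions checked — each lies in τ. Therefore τ satisfies (T1), (T2), (T3): it IS a topology on X.


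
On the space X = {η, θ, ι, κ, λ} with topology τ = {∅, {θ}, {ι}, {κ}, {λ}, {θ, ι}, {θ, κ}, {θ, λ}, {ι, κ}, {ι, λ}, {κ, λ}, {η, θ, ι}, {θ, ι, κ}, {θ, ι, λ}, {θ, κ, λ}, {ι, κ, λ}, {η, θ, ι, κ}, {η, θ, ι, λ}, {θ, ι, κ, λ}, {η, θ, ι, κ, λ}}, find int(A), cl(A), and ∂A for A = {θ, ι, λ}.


int(A) = {θ, ι, λ}, cl(A) = {η, θ, ι, λ}, ∂A = {η}.

Closed sets in (X, τ) are complements of opens:
  closed(X, τ) = {∅, {η}, {κ}, {λ}, {η, θ}, {η, ι}, {η, κ}, {η, λ}, {κ, λ}, {η, θ, ι}, {η, θ, κ}, {η, θ, λ}, {η, ι, κ}, {η, ι, λ}, {η, κ, λ}, {η, θ, ι, κ}, {η, θ, ι, λ}, {η, θ, κ, λ}, {η, ι, κ, λ}, {η, θ, ι, κ, λ}}.
int(A) = ⋃ {U ∈ τ : U ⊆ A}. Opens contained in A: ∅, {θ}, {ι}, {λ}, {θ, ι}, {θ, λ}, {ι, λ}, {θ, ι, λ}.
Taking the union of these: int(A) = {θ, ι, λ}.
cl(A) = ⋂ {C closed : A ⊆ C}. Closed sets containing A: {η, θ, ι, λ}, {η, θ, ι, κ, λ}.
Intersecting these: cl(A) = {η, θ, ι, λ}.
∂A = cl(A) ∖ int(A) = {η, θ, ι, λ} ∖ {θ, ι, λ} = {η}.


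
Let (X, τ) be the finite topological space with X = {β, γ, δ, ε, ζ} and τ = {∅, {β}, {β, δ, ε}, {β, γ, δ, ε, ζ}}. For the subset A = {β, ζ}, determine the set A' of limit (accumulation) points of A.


A' = {γ, δ, ε, ζ}

For each x ∈ X, list the open sets U ∈ τ with x ∈ U, then check whether U ∩ (A ∖ {x}) ≠ ∅ for every such U.
  x = β: open {β} ∋ x has {β} ∩ (A ∖ {β}) = ∅, so x is NOT a limit point.
  x = γ: opens ∋ x are {β, γ, δ, ε, ζ}; each meets A ∖ {γ}, so x IS a limit point.
  x = δ: opens ∋ x are {β, δ, ε}, {β, γ, δ, ε, ζ}; each meets A ∖ {δ}, so x IS a limit point.
  x = ε: opens ∋ x are {β, δ, ε}, {β, γ, δ, ε, ζ}; each meets A ∖ {ε}, so x IS a limit point.
  x = ζ: opens ∋ x are {β, γ, δ, ε, ζ}; each meets A ∖ {ζ}, so x IS a limit point.
Collecting: A' = {γ, δ, ε, ζ}.


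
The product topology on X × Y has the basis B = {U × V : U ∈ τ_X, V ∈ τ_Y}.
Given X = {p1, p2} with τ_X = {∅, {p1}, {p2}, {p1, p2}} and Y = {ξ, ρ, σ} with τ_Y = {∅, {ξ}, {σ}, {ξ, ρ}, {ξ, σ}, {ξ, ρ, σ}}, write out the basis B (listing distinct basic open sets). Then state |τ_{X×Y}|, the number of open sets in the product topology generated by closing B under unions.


Basis B = {∅ × ∅, {p1} × {ξ}, {p1} × {σ}, {p2} × {ξ}, {p2} × {σ}, {p1} × {ξ, ρ}, {p1} × {ξ, σ}, {p1, p2} × {ξ}, {p1, p2} × {σ}, {p2} × {ξ, ρ}, {p2} × {ξ, σ}, {p1} × {ξ, ρ, σ}, {p2} × {ξ, ρ, σ}, {p1, p2} × {ξ, ρ}, {p1, p2} × {ξ, σ}, {p1, p2} × {ξ, ρ, σ}}; |τ_{X×Y}| = 36.

Enumerate products U × V with U ∈ τ_X, V ∈ τ_Y (deduplicated):
  ∅ × ∅ = {} (∅)
  {p1} × {ξ} = {(p1,ξ)}
  {p1} × {σ} = {(p1,σ)}
  {p2} × {ξ} = {(p2,ξ)}
  {p2} × {σ} = {(p2,σ)}
  {p1} × {ξ, ρ} = {(p1,ξ), (p1,ρ)}
  {p1} × {ξ, σ} = {(p1,ξ), (p1,σ)}
  {p1, p2} × {ξ} = {(p1,ξ), (p2,ξ)}
  {p1, p2} × {σ} = {(p1,σ), (p2,σ)}
  {p2} × {ξ, ρ} = {(p2,ξ), (p2,ρ)}
  {p2} × {ξ, σ} = {(p2,ξ), (p2,σ)}
  {p1} × {ξ, ρ, σ} = {(p1,ξ), (p1,ρ), (p1,σ)}
  {p2} × {ξ, ρ, σ} = {(p2,ξ), (p2,ρ), (p2,σ)}
  {p1, p2} × {ξ, ρ} = {(p1,ξ), (p1,ρ), (p2,ξ), (p2,ρ)}
  {p1, p2} × {ξ, σ} = {(p1,ξ), (p1,σ), (p2,ξ), (p2,σ)}
  {p1, p2} × {ξ, ρ, σ} = {(p1,ξ), (p1,ρ), (p1,σ), (p2,ξ), (p2,ρ), (p2,σ)}
These 16 distinct sets form the basis B.
Close under arbitrary unions to get τ_{X×Y}; counting gives |τ_{X×Y}| = 36.


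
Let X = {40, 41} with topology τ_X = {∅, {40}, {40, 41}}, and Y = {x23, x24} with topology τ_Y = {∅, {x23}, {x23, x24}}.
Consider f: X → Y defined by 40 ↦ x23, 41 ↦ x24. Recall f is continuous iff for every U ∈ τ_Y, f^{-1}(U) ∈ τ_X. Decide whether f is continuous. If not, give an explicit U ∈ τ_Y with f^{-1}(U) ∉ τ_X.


f IS continuous.

Compute f^{-1}(U) for each U ∈ τ_Y:
  U = ∅: f^{-1}(U) = ∅ ∈ τ_X ✓.
  U = {x23}: f^{-1}(U) = {40} ∈ τ_X ✓.
  U = {x23, x24}: f^{-1}(U) = {40, 41} ∈ τ_X ✓.
Every preimage lies in τ_X, so f IS continuous.


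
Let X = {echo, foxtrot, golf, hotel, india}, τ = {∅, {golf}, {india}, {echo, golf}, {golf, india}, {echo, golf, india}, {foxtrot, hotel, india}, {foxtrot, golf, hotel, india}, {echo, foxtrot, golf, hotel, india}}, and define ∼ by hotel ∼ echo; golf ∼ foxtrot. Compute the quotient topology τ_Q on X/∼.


X/∼ = {[echo=hotel], [foxtrot=golf], [india]}; |τ_Q| = 3.

Equivalence classes: [echo=hotel], [foxtrot=golf], [india].
Quotient map π: X → X/∼ sends echo ↦ [echo=hotel], foxtrot ↦ [foxtrot=golf], golf ↦ [foxtrot=golf], hotel ↦ [echo=hotel], india ↦ [india].
For each subset V ⊆ X/∼, compute π^{-1}(V) ⊆ X and check whether π^{-1}(V) ∈ τ. V is open in τ_Q iff π^{-1}(V) ∈ τ.
  V = {}: π^{-1}(V) = ∅ ∈ τ ✓.
  V = {[echo=hotel]}: π^{-1}(V) = {echo, hotel} ∉ τ ✗.
  V = {[foxtrot=golf]}: π^{-1}(V) = {foxtrot, golf} ∉ τ ✗.
  V = {[echo=hotel], [foxtrot=golf]}: π^{-1}(V) = {echo, foxtrot, golf, hotel} ∉ τ ✗.
  V = {[india]}: π^{-1}(V) = {india} ∈ τ ✓.
  V = {[echo=hotel], [india]}: π^{-1}(V) = {echo, hotel, india} ∉ τ ✗.
  V = {[foxtrot=golf], [india]}: π^{-1}(V) = {foxtrot, golf, india} ∉ τ ✗.
  V = {[echo=hotel], [foxtrot=golf], [india]}: π^{-1}(V) = {echo, foxtrot, golf, hotel, india} ∈ τ ✓.
Open sets in the quotient: τ_Q = {{}, {[india]}, {[echo=hotel], [foxtrot=golf], [india]}} (3 elements).


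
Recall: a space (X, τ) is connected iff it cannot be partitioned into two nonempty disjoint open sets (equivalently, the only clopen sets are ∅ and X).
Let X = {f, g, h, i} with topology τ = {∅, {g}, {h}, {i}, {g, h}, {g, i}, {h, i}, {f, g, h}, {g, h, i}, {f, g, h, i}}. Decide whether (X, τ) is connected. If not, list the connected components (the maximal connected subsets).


(X, τ) is disconnected; components = [{i}, {f, g, h}].

Find clopen sets (U ∈ τ with X ∖ U ∈ τ):
  U = ∅, X ∖ U = {f, g, h, i} — both open, so U is clopen.
  U = {i}, X ∖ U = {f, g, h} — both open, so U is clopen.
  U = {f, g, h}, X ∖ U = {i} — both open, so U is clopen.
  U = {f, g, h, i}, X ∖ U = ∅ — both open, so U is clopen.
Nontrivial clopen(s) exist: e.g. {i}. So (X, τ) is disconnected.
Compute connected components by grouping points that agree on all clopens:
  component: {i}
  component: {f, g, h}


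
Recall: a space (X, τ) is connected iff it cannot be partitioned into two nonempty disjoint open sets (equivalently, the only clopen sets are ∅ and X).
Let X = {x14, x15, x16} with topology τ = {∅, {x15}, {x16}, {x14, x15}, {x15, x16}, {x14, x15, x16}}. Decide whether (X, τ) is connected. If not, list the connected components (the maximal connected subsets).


(X, τ) is disconnected; components = [{x16}, {x14, x15}].

Find clopen sets (U ∈ τ with X ∖ U ∈ τ):
  U = ∅, X ∖ U = {x14, x15, x16} — both open, so U is clopen.
  U = {x16}, X ∖ U = {x14, x15} — both open, so U is clopen.
  U = {x14, x15}, X ∖ U = {x16} — both open, so U is clopen.
  U = {x14, x15, x16}, X ∖ U = ∅ — both open, so U is clopen.
Nontrivial clopen(s) exist: e.g. {x14, x15}. So (X, τ) is disconnected.
Compute connected components by grouping points that agree on all clopens:
  component: {x16}
  component: {x14, x15}


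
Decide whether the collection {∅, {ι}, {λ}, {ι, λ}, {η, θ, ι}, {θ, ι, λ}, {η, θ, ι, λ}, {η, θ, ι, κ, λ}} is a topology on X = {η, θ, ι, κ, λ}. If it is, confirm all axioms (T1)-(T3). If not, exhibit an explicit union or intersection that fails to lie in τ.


τ is NOT a topology on X.

Axiom (T1): ∅ ∈ τ? Yes; X ∈ τ? Yes.
Axiom (T2/T3): check pairwise unions and intersections of members of τ.
Counterexample for (T3): {η, θ, ι} ∩ {θ, ι, λ} = {θ, ι} ∉ τ. Therefore τ is NOT a topology.


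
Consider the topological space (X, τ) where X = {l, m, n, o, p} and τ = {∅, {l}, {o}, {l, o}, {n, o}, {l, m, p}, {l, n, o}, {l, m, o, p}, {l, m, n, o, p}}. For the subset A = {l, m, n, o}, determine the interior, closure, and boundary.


int(A) = {l, n, o}, cl(A) = {l, m, n, o, p}, ∂A = {m, p}.

Closed sets in (X, τ) are complements of opens:
  closed(X, τ) = {∅, {n}, {m, p}, {n, o}, {l, m, p}, {m, n, p}, {l, m, n, p}, {m, n, o, p}, {l, m, n, o, p}}.
int(A) = ⋃ {U ∈ τ : U ⊆ A}. Opens contained in A: ∅, {l}, {o}, {l, o}, {n, o}, {l, n, o}.
Taking the union of these: int(A) = {l, n, o}.
cl(A) = ⋂ {C closed : A ⊆ C}. Closed sets containing A: {l, m, n, o, p}.
Intersecting these: cl(A) = {l, m, n, o, p}.
∂A = cl(A) ∖ int(A) = {l, m, n, o, p} ∖ {l, n, o} = {m, p}.


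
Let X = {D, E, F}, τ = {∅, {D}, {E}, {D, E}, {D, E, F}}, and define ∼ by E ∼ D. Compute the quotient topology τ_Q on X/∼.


X/∼ = {[D=E], [F]}; |τ_Q| = 3.

Equivalence classes: [D=E], [F].
Quotient map π: X → X/∼ sends D ↦ [D=E], E ↦ [D=E], F ↦ [F].
For each subset V ⊆ X/∼, compute π^{-1}(V) ⊆ X and check whether π^{-1}(V) ∈ τ. V is open in τ_Q iff π^{-1}(V) ∈ τ.
  V = {}: π^{-1}(V) = ∅ ∈ τ ✓.
  V = {[D=E]}: π^{-1}(V) = {D, E} ∈ τ ✓.
  V = {[F]}: π^{-1}(V) = {F} ∉ τ ✗.
  V = {[D=E], [F]}: π^{-1}(V) = {D, E, F} ∈ τ ✓.
Open sets in the quotient: τ_Q = {{}, {[D=E]}, {[D=E], [F]}} (3 elements).


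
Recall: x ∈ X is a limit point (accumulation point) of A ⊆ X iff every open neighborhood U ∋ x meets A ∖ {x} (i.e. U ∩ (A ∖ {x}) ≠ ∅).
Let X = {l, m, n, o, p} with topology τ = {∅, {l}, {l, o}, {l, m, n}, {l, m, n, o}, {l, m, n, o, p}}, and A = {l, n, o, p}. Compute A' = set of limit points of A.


A' = {m, n, o, p}

For each x ∈ X, list the open sets U ∈ τ with x ∈ U, then check whether U ∩ (A ∖ {x}) ≠ ∅ for every such U.
  x = l: open {l} ∋ x has {l} ∩ (A ∖ {l}) = ∅, so x is NOT a limit point.
  x = m: opens ∋ x are {l, m, n}, {l, m, n, o}, {l, m, n, o, p}; each meets A ∖ {m}, so x IS a limit point.
  x = n: opens ∋ x are {l, m, n}, {l, m, n, o}, {l, m, n, o, p}; each meets A ∖ {n}, so x IS a limit point.
  x = o: opens ∋ x are {l, o}, {l, m, n, o}, {l, m, n, o, p}; each meets A ∖ {o}, so x IS a limit point.
  x = p: opens ∋ x are {l, m, n, o, p}; each meets A ∖ {p}, so x IS a limit point.
Collecting: A' = {m, n, o, p}.


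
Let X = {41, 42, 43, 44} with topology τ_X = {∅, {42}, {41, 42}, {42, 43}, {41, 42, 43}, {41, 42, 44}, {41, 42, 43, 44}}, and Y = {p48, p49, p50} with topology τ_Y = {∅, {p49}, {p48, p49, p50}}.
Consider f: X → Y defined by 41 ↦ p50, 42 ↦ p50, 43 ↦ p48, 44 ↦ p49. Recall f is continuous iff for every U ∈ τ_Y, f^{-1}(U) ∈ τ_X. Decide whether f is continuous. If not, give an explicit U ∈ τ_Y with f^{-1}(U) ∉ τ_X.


f is NOT continuous.

Compute f^{-1}(U) for each U ∈ τ_Y:
  U = ∅: f^{-1}(U) = ∅ ∈ τ_X ✓.
  U = {p49}: f^{-1}(U) = {44} ∉ τ_X ✗.
  U = {p48, p49, p50}: f^{-1}(U) = {41, 42, 43, 44} ∈ τ_X ✓.
Found U = {p49} with f^{-1}(U) = {44} not in τ_X. Therefore f is NOT continuous.


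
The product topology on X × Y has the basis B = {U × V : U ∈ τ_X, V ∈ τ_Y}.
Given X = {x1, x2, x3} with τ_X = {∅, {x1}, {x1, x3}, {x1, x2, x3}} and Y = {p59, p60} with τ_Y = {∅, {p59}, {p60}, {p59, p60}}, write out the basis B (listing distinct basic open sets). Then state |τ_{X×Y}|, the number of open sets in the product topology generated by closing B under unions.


Basis B = {∅ × ∅, {x1} × {p59}, {x1} × {p60}, {x1} × {p59, p60}, {x1, x3} × {p59}, {x1, x3} × {p60}, {x1, x2, x3} × {p59}, {x1, x2, x3} × {p60}, {x1, x3} × {p59, p60}, {x1, x2, x3} × {p59, p60}}; |τ_{X×Y}| = 16.

Enumerate products U × V with U ∈ τ_X, V ∈ τ_Y (deduplicated):
  ∅ × ∅ = {} (∅)
  {x1} × {p59} = {(x1,p59)}
  {x1} × {p60} = {(x1,p60)}
  {x1} × {p59, p60} = {(x1,p59), (x1,p60)}
  {x1, x3} × {p59} = {(x1,p59), (x3,p59)}
  {x1, x3} × {p60} = {(x1,p60), (x3,p60)}
  {x1, x2, x3} × {p59} = {(x1,p59), (x2,p59), (x3,p59)}
  {x1, x2, x3} × {p60} = {(x1,p60), (x2,p60), (x3,p60)}
  {x1, x3} × {p59, p60} = {(x1,p59), (x1,p60), (x3,p59), (x3,p60)}
  {x1, x2, x3} × {p59, p60} = {(x1,p59), (x1,p60), (x2,p59), (x2,p60), (x3,p59), (x3,p60)}
These 10 distinct sets form the basis B.
Close under arbitrary unions to get τ_{X×Y}; counting gives |τ_{X×Y}| = 16.


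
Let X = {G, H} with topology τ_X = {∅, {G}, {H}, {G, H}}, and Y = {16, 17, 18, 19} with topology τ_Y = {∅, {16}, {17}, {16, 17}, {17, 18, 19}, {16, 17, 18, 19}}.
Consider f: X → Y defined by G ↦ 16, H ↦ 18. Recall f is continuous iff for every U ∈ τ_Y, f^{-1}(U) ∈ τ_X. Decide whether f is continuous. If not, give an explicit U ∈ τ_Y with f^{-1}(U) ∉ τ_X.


f IS continuous.

Compute f^{-1}(U) for each U ∈ τ_Y:
  U = ∅: f^{-1}(U) = ∅ ∈ τ_X ✓.
  U = {16}: f^{-1}(U) = {G} ∈ τ_X ✓.
  U = {17}: f^{-1}(U) = ∅ ∈ τ_X ✓.
  U = {16, 17}: f^{-1}(U) = {G} ∈ τ_X ✓.
  U = {17, 18, 19}: f^{-1}(U) = {H} ∈ τ_X ✓.
  U = {16, 17, 18, 19}: f^{-1}(U) = {G, H} ∈ τ_X ✓.
Every preimage lies in τ_X, so f IS continuous.


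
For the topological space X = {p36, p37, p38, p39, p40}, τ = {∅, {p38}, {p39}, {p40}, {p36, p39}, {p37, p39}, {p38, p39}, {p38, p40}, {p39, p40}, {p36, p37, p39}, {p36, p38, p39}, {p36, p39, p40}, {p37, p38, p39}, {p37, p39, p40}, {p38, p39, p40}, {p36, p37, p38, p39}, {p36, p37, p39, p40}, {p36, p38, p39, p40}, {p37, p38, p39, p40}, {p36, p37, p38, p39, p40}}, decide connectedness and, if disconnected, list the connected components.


(X, τ) is disconnected; components = [{p38}, {p40}, {p36, p37, p39}].

Find clopen sets (U ∈ τ with X ∖ U ∈ τ):
  U = ∅, X ∖ U = {p36, p37, p38, p39, p40} — both open, so U is clopen.
  U = {p38}, X ∖ U = {p36, p37, p39, p40} — both open, so U is clopen.
  U = {p40}, X ∖ U = {p36, p37, p38, p39} — both open, so U is clopen.
  U = {p38, p40}, X ∖ U = {p36, p37, p39} — both open, so U is clopen.
  U = {p36, p37, p39}, X ∖ U = {p38, p40} — both open, so U is clopen.
  U = {p36, p37, p38, p39}, X ∖ U = {p40} — both open, so U is clopen.
  U = {p36, p37, p39, p40}, X ∖ U = {p38} — both open, so U is clopen.
  U = {p36, p37, p38, p39, p40}, X ∖ U = ∅ — both open, so U is clopen.
Nontrivial clopen(s) exist: e.g. {p38}. So (X, τ) is disconnected.
Compute connected components by grouping points that agree on all clopens:
  component: {p38}
  component: {p40}
  component: {p36, p37, p39}


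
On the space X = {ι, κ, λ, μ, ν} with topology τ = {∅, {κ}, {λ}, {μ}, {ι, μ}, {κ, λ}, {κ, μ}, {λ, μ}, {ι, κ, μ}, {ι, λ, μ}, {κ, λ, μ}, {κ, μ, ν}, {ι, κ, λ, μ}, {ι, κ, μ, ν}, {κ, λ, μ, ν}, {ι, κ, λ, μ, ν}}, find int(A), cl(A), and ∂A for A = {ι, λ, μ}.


int(A) = {ι, λ, μ}, cl(A) = {ι, λ, μ, ν}, ∂A = {ν}.

Closed sets in (X, τ) are complements of opens:
  closed(X, τ) = {∅, {ι}, {λ}, {ν}, {ι, λ}, {ι, ν}, {κ, ν}, {λ, ν}, {ι, κ, ν}, {ι, λ, ν}, {ι, μ, ν}, {κ, λ, ν}, {ι, κ, λ, ν}, {ι, κ, μ, ν}, {ι, λ, μ, ν}, {ι, κ, λ, μ, ν}}.
int(A) = ⋃ {U ∈ τ : U ⊆ A}. Opens contained in A: ∅, {λ}, {μ}, {ι, μ}, {λ, μ}, {ι, λ, μ}.
Taking the union of these: int(A) = {ι, λ, μ}.
cl(A) = ⋂ {C closed : A ⊆ C}. Closed sets containing A: {ι, λ, μ, ν}, {ι, κ, λ, μ, ν}.
Intersecting these: cl(A) = {ι, λ, μ, ν}.
∂A = cl(A) ∖ int(A) = {ι, λ, μ, ν} ∖ {ι, λ, μ} = {ν}.


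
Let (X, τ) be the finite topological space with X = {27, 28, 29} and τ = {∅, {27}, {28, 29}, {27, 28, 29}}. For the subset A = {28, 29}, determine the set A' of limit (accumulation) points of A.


A' = {28, 29}

For each x ∈ X, list the open sets U ∈ τ with x ∈ U, then check whether U ∩ (A ∖ {x}) ≠ ∅ for every such U.
  x = 27: open {27} ∋ x has {27} ∩ (A ∖ {27}) = ∅, so x is NOT a limit point.
  x = 28: opens ∋ x are {28, 29}, {27, 28, 29}; each meets A ∖ {28}, so x IS a limit point.
  x = 29: opens ∋ x are {28, 29}, {27, 28, 29}; each meets A ∖ {29}, so x IS a limit point.
Collecting: A' = {28, 29}.


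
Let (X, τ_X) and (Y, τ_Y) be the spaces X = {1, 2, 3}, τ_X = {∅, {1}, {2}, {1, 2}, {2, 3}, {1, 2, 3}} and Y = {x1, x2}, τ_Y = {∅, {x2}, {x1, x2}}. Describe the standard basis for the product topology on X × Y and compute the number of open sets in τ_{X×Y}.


Basis B = {∅ × ∅, {1} × {x2}, {2} × {x2}, {1} × {x1, x2}, {1, 2} × {x2}, {2} × {x1, x2}, {2, 3} × {x2}, {1, 2, 3} × {x2}, {1, 2} × {x1, x2}, {2, 3} × {x1, x2}, {1, 2, 3} × {x1, x2}}; |τ_{X×Y}| = 18.

Enumerate products U × V with U ∈ τ_X, V ∈ τ_Y (deduplicated):
  ∅ × ∅ = {} (∅)
  {1} × {x2} = {(1,x2)}
  {2} × {x2} = {(2,x2)}
  {1} × {x1, x2} = {(1,x1), (1,x2)}
  {1, 2} × {x2} = {(1,x2), (2,x2)}
  {2} × {x1, x2} = {(2,x1), (2,x2)}
  {2, 3} × {x2} = {(2,x2), (3,x2)}
  {1, 2, 3} × {x2} = {(1,x2), (2,x2), (3,x2)}
  {1, 2} × {x1, x2} = {(1,x1), (1,x2), (2,x1), (2,x2)}
  {2, 3} × {x1, x2} = {(2,x1), (2,x2), (3,x1), (3,x2)}
  {1, 2, 3} × {x1, x2} = {(1,x1), (1,x2), (2,x1), (2,x2), (3,x1), (3,x2)}
These 11 distinct sets form the basis B.
Close under arbitrary unions to get τ_{X×Y}; counting gives |τ_{X×Y}| = 18.


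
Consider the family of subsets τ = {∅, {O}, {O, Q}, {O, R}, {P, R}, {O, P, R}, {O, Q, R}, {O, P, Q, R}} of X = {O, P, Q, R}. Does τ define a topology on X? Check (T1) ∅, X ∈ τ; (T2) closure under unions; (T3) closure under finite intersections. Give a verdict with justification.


τ is NOT a topology on X.

Axiom (T1): ∅ ∈ τ? Yes; X ∈ τ? Yes.
Axiom (T2/T3): check pairwise unions and intersections of members of τ.
Counterexample for (T3): {O, R} ∩ {P, R} = {R} ∉ τ. Therefore τ is NOT a topology.


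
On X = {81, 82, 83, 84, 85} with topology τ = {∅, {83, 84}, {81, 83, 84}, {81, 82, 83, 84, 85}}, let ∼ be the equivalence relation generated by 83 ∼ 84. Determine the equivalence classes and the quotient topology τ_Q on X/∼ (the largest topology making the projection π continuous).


X/∼ = {[81], [82], [83=84], [85]}; |τ_Q| = 4.

Equivalence classes: [81], [82], [83=84], [85].
Quotient map π: X → X/∼ sends 81 ↦ [81], 82 ↦ [82], 83 ↦ [83=84], 84 ↦ [83=84], 85 ↦ [85].
For each subset V ⊆ X/∼, compute π^{-1}(V) ⊆ X and check whether π^{-1}(V) ∈ τ. V is open in τ_Q iff π^{-1}(V) ∈ τ.
  V = {}: π^{-1}(V) = ∅ ∈ τ ✓.
  V = {[81]}: π^{-1}(V) = {81} ∉ τ ✗.
  V = {[82]}: π^{-1}(V) = {82} ∉ τ ✗.
  V = {[81], [82]}: π^{-1}(V) = {81, 82} ∉ τ ✗.
  V = {[83=84]}: π^{-1}(V) = {83, 84} ∈ τ ✓.
  V = {[81], [83=84]}: π^{-1}(V) = {81, 83, 84} ∈ τ ✓.
  V = {[82], [83=84]}: π^{-1}(V) = {82, 83, 84} ∉ τ ✗.
  V = {[81], [82], [83=84]}: π^{-1}(V) = {81, 82, 83, 84} ∉ τ ✗.
  V = {[85]}: π^{-1}(V) = {85} ∉ τ ✗.
  V = {[81], [85]}: π^{-1}(V) = {81, 85} ∉ τ ✗.
  V = {[82], [85]}: π^{-1}(V) = {82, 85} ∉ τ ✗.
  V = {[81], [82], [85]}: π^{-1}(V) = {81, 82, 85} ∉ τ ✗.
  V = {[83=84], [85]}: π^{-1}(V) = {83, 84, 85} ∉ τ ✗.
  V = {[81], [83=84], [85]}: π^{-1}(V) = {81, 83, 84, 85} ∉ τ ✗.
  V = {[82], [83=84], [85]}: π^{-1}(V) = {82, 83, 84, 85} ∉ τ ✗.
  V = {[81], [82], [83=84], [85]}: π^{-1}(V) = {81, 82, 83, 84, 85} ∈ τ ✓.
Open sets in the quotient: τ_Q = {{}, {[83=84]}, {[81], [83=84]}, {[81], [82], [83=84], [85]}} (4 elements).


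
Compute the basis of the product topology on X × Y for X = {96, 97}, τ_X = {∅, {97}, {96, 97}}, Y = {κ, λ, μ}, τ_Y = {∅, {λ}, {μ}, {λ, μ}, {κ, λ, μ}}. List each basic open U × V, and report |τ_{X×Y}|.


Basis B = {∅ × ∅, {97} × {λ}, {97} × {μ}, {96, 97} × {λ}, {96, 97} × {μ}, {97} × {λ, μ}, {97} × {κ, λ, μ}, {96, 97} × {λ, μ}, {96, 97} × {κ, λ, μ}}; |τ_{X×Y}| = 14.

Enumerate products U × V with U ∈ τ_X, V ∈ τ_Y (deduplicated):
  ∅ × ∅ = {} (∅)
  {97} × {λ} = {(97,λ)}
  {97} × {μ} = {(97,μ)}
  {96, 97} × {λ} = {(96,λ), (97,λ)}
  {96, 97} × {μ} = {(96,μ), (97,μ)}
  {97} × {λ, μ} = {(97,λ), (97,μ)}
  {97} × {κ, λ, μ} = {(97,κ), (97,λ), (97,μ)}
  {96, 97} × {λ, μ} = {(96,λ), (96,μ), (97,λ), (97,μ)}
  {96, 97} × {κ, λ, μ} = {(96,κ), (96,λ), (96,μ), (97,κ), (97,λ), (97,μ)}
These 9 distinct sets form the basis B.
Close under arbitrary unions to get τ_{X×Y}; counting gives |τ_{X×Y}| = 14.


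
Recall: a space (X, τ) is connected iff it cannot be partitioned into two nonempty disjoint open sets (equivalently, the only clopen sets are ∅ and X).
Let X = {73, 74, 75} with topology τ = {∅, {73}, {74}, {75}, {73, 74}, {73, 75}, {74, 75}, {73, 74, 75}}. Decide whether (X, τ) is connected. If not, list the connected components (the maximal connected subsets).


(X, τ) is disconnected; components = [{73}, {74}, {75}].

Find clopen sets (U ∈ τ with X ∖ U ∈ τ):
  U = ∅, X ∖ U = {73, 74, 75} — both open, so U is clopen.
  U = {73}, X ∖ U = {74, 75} — both open, so U is clopen.
  U = {74}, X ∖ U = {73, 75} — both open, so U is clopen.
  U = {75}, X ∖ U = {73, 74} — both open, so U is clopen.
  U = {73, 74}, X ∖ U = {75} — both open, so U is clopen.
  U = {73, 75}, X ∖ U = {74} — both open, so U is clopen.
  U = {74, 75}, X ∖ U = {73} — both open, so U is clopen.
  U = {73, 74, 75}, X ∖ U = ∅ — both open, so U is clopen.
Nontrivial clopen(s) exist: e.g. {74, 75}. So (X, τ) is disconnected.
Compute connected components by grouping points that agree on all clopens:
  component: {73}
  component: {74}
  component: {75}
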